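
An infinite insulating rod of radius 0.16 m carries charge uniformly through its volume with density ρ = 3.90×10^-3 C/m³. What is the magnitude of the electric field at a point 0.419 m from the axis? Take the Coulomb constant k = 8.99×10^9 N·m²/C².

Coaxial Gaussian cylinder, radius r = 0.419 m, length L (r > 0.16 m, full cross-section enclosed).
λ_enc = ρ·πR² = (3.90×10^-3)π(0.16)² = 3.137×10^-4 C/m.
Since E is radial and uniform over the curved surface, Φ = E·2πrL = Q_enc/ε₀ = λ_enc L/ε₀.
E = 2k|λ_enc|/r = 2(8.99×10^9)(3.137×10^-4)/(0.419) = 1.35×10^7 N/C.

E ≈ 1.35e7 V/m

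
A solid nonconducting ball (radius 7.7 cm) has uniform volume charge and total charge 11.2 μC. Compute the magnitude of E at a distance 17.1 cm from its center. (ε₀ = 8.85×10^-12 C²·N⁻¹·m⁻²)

|E| ≈ 3.44×10^6 N/C

Take a concentric spherical Gaussian surface of radius r = 17.1 cm (r > R, so the entire charge is enclosed).
Q_enc = 11.2 μC = 1.12×10^-5 C.
Applying ∮E·dA = Q_enc/ε₀ with Φ = E(4πr²):
E = |Q_enc|/(4πε₀r²) = (1.12×10^-5)/(4π·8.85×10^-12·(0.171)²) = 3.44×10^6 N/C.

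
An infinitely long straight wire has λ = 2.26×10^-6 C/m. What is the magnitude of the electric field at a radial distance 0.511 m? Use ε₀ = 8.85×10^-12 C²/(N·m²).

E = 7.95×10^4 N/C

Take a coaxial cylindrical Gaussian surface of radius r = 0.511 m and length L.
Q_enc = λL, so λ_enc = 2.26×10^-6 C/m.
Since E is radial and uniform over the curved surface, Φ = E·2πrL = Q_enc/ε₀ = λ_enc L/ε₀.
E = |λ_enc|/(2πε₀r) = (2.26×10^-6)/(2π·8.85×10^-12·0.511) = 7.95e4 N/C.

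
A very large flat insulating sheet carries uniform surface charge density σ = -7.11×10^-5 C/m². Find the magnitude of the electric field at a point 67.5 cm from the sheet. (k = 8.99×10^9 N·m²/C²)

|E| = 4.02×10^6 N/C

Choose a cylindrical pillbox piercing the sheet, end faces (area A) parallel to it.
Flux Φ = 2EA and Q_enc = σA, so 2EA = σA/ε₀ ⇒ E = |σ|/(2ε₀), independent of distance.
E = 2πk|σ| = 2π(8.99×10^9)(7.11e-5) = 4.02×10^6 N/C.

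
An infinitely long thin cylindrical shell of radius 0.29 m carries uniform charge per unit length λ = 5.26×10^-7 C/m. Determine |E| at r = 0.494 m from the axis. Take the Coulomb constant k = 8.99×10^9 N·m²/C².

|E| = 1.91×10^4 N/C

By cylindrical symmetry E is radial; use a coaxial Gaussian cylinder of radius 0.494 m and length L (r > 0.29 m).
The full line charge is enclosed: λ_enc = 5.26×10^-7 C/m.
Applying ∮E·dA = Q_enc/ε₀ with the end caps contributing no flux:
E = 2k|λ_enc|/r = 2(8.99×10^9)(5.26×10^-7)/(0.494) = 1.91×10^4 N/C.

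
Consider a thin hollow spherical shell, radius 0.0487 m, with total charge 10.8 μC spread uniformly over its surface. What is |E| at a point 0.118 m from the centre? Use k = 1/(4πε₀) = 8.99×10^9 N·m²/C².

E ≈ 6.97×10^6 V/m

Take a concentric spherical Gaussian surface of radius r = 0.118 m (r > 0.0487 m).
The entire shell is enclosed: Q_enc = 1.08e-5 C.
By Gauss's law, ∮E·dA = E·4πr² = Q_enc/ε₀.
E = k|Q_enc|/r² = (8.99×10^9)(1.08×10^-5)/(0.118)² = 6.97×10^6 N/C.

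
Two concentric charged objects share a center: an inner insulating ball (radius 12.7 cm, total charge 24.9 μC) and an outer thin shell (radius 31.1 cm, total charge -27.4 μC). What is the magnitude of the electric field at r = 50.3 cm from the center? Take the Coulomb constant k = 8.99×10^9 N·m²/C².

E = 8.88e4 V/m

Use a concentric Gaussian sphere at r = 50.3 cm (r > 31.1 cm, enclosing both).
Q_enc = (24.9 μC) + (-27.4 μC) = -2.50×10^-6 C.
Gauss's law: E·4πr² = Q_enc/ε₀.
E = k|Q_enc|/r² = (8.99×10^9)(2.50e-6)/(0.503)² = 8.88×10^4 N/C.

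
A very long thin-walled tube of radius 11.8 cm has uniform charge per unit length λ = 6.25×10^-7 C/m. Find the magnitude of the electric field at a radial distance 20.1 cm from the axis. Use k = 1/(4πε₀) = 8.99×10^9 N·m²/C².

Coaxial Gaussian cylinder, radius r = 20.1 cm, length L (r > 11.8 cm).
The full line charge is enclosed: λ_enc = 6.25e-7 C/m.
By Gauss's law (flux through the curved wall only), E·2πrL = λ_enc L/ε₀.
E = 2k|λ_enc|/r = 2(8.99×10^9)(6.25×10^-7)/(0.201) = 5.59e4 N/C.

E ≈ 5.59×10^4 V/m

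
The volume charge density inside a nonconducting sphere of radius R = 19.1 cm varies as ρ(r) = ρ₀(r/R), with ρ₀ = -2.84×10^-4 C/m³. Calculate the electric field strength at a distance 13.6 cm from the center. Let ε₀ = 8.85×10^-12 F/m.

Take a concentric spherical Gaussian surface of radius r = 13.6 cm (r < R).
Integrate the density: Q_enc = 4π ∫₀^r ρ₀(r'/R)^1 r'² dr' = 4πρ₀ r^4/(4·R) = -1.598×10^-6 C.
By Gauss's law, ∮E·dA = E·4πr² = Q_enc/ε₀.
E = |Q_enc|/(4πε₀r²) = (1.598×10^-6)/(4π·8.85×10^-12·(0.136)²) = 7.77×10^5 N/C.

7.77×10^5 N/C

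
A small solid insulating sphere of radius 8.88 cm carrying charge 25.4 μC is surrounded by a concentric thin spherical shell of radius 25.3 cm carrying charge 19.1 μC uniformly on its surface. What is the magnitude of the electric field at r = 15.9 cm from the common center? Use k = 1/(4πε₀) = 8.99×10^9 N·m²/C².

E ≈ 9.03×10^6 N/C

Use a concentric Gaussian sphere at r = 15.9 cm (between the bodies, 8.88 cm < r < 25.3 cm).
The shell at 25.3 cm lies outside the Gaussian surface, so Q_enc = 25.4 μC = 2.54×10^-5 C.
Applying ∮E·dA = Q_enc/ε₀ with Φ = E(4πr²):
E = k|Q_enc|/r² = (8.99×10^9)(2.54e-5)/(0.159)² = 9.03×10^6 N/C.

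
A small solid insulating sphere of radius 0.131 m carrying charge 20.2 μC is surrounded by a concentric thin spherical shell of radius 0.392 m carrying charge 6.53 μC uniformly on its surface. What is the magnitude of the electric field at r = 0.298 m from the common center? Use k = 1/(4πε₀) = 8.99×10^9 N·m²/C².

|E| = 2.04×10^6 N/C

By spherical symmetry E is radial; choose a Gaussian sphere of radius r = 0.298 m (between the bodies, 0.131 m < r < 0.392 m).
The shell at 0.392 m lies outside the Gaussian surface, so Q_enc = 20.2 μC = 2.02e-5 C.
Applying ∮E·dA = Q_enc/ε₀ with Φ = E(4πr²):
E = k|Q_enc|/r² = (8.99×10^9)(2.02×10^-5)/(0.298)² = 2.04×10^6 N/C.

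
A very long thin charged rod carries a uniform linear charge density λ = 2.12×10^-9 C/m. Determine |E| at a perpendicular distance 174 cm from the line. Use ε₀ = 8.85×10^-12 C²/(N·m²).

|E| ≈ 21.9 V/m

Coaxial Gaussian cylinder, radius r = 174 cm, length L.
Q_enc = λL, so λ_enc = 2.12×10^-9 C/m.
Gauss's law: E·2πrL = λ_enc L/ε₀.
E = |λ_enc|/(2πε₀r) = (2.12e-9)/(2π·8.85×10^-12·1.74) = 21.9 N/C.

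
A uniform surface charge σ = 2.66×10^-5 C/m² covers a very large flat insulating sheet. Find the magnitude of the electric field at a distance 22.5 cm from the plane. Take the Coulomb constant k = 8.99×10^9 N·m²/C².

E = 1.50×10^6 V/m

By planar symmetry E is perpendicular to the sheet and uniform; use a Gaussian pillbox with flat faces of area A on each side of the sheet.
Only the two end caps contribute flux: Φ = 2EA. With Q_enc = σA, Gauss's law gives E = |σ|/(2ε₀).
E = 2πk|σ| = 2π(8.99×10^9)(2.66×10^-5) = 1.50e6 N/C.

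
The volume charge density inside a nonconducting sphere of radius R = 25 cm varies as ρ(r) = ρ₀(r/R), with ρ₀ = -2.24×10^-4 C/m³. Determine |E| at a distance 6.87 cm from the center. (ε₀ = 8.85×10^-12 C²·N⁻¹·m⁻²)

|E| ≈ 1.19×10^5 N/C

Take a concentric spherical Gaussian surface of radius r = 6.87 cm (r < R).
Integrate the density: Q_enc = 4π ∫₀^r ρ₀(r'/R)^1 r'² dr' = 4πρ₀ r^4/(4·R) = -6.27e-8 C.
By Gauss's law, ∮E·dA = E·4πr² = Q_enc/ε₀.
E = |Q_enc|/(4πε₀r²) = (6.27e-8)/(4π·8.85×10^-12·(0.0687)²) = 1.19e5 N/C.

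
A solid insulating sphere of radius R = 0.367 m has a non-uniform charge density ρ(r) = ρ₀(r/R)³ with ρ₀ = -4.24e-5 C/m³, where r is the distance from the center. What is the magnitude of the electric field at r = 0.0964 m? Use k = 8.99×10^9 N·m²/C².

1.39×10^3 N/C

Use a concentric Gaussian sphere at r = 0.0964 m (r < R).
Q_enc = ∫₀^r ρ(r')·4πr'² dr' = (4πρ₀/R³) ∫₀^r r'^5 dr' = 4πρ₀ r^6/(6·R³) = -1.442×10^-9 C.
Gauss's law: E·4πr² = Q_enc/ε₀.
E = k|Q_enc|/r² = (8.99×10^9)(1.442e-9)/(0.0964)² = 1.39e3 N/C.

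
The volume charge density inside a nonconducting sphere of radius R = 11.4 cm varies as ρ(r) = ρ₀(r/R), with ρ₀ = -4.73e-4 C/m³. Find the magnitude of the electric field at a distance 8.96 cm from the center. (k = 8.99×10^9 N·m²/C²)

Take a concentric spherical Gaussian surface of radius r = 8.96 cm (r < R).
Q_enc = ∫₀^r ρ(r')·4πr'² dr' = (4πρ₀/R) ∫₀^r r'^3 dr' = 4πρ₀ r^4/(4·R) = -8.401×10^-7 C.
Since E is radial and uniform over the Gaussian sphere, Φ = E·4πr² = Q_enc/ε₀.
E = k|Q_enc|/r² = (8.99×10^9)(8.401×10^-7)/(0.0896)² = 9.41×10^5 N/C.

|E| ≈ 9.41e5 V/m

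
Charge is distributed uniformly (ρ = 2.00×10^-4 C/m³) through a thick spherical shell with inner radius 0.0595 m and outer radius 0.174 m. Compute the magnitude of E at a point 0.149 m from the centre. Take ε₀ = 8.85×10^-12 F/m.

E ≈ 1.05×10^6 V/m

By spherical symmetry E is radial; choose a Gaussian sphere of radius r = 0.149 m (within the shell material, 0.0595 m < r < 0.174 m).
Enclosed charge is the volume from a to r: Q_enc = (4π/3)ρ(r³ − a³) = 2.595×10^-6 C.
Since E is radial and uniform over the Gaussian sphere, Φ = E·4πr² = Q_enc/ε₀.
E = |Q_enc|/(4πε₀r²) = (2.595×10^-6)/(4π·8.85×10^-12·(0.149)²) = 1.05×10^6 N/C.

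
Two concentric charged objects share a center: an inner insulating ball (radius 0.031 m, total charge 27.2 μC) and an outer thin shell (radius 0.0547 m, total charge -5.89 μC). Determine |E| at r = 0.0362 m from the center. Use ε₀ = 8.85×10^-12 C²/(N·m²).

By spherical symmetry E is radial; choose a Gaussian sphere of radius r = 0.0362 m (between the bodies, 0.031 m < r < 0.0547 m).
Only the inner charge is enclosed; the outer shell contributes nothing inside itself. Q_enc = 27.2 μC = 2.72×10^-5 C.
Applying ∮E·dA = Q_enc/ε₀ with Φ = E(4πr²):
E = |Q_enc|/(4πε₀r²) = (2.72×10^-5)/(4π·8.85×10^-12·(0.0362)²) = 1.87e8 N/C.

E = 1.87e8 N/C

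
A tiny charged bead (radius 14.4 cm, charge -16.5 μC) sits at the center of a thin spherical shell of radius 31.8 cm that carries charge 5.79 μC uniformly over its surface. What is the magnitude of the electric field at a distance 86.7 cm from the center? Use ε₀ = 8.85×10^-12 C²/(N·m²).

Use a concentric Gaussian sphere at r = 86.7 cm (r > 31.8 cm, enclosing both).
Q_enc = (-16.5 μC) + (5.79 μC) = -1.071×10^-5 C.
By Gauss's law, ∮E·dA = E·4πr² = Q_enc/ε₀.
E = |Q_enc|/(4πε₀r²) = (1.071e-5)/(4π·8.85×10^-12·(0.867)²) = 1.28×10^5 N/C.

E = 1.28×10^5 V/m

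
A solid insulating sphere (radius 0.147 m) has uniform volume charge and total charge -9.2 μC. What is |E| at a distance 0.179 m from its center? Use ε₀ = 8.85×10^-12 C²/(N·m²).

Symmetry ⇒ E = E(r) r̂. Gaussian sphere of radius r = 0.179 m (r > R, so the entire charge is enclosed).
Q_enc = -9.2 μC = -9.20×10^-6 C.
Applying ∮E·dA = Q_enc/ε₀ with Φ = E(4πr²):
E = |Q_enc|/(4πε₀r²) = (9.20e-6)/(4π·8.85×10^-12·(0.179)²) = 2.58e6 N/C.

2.58×10^6 N/C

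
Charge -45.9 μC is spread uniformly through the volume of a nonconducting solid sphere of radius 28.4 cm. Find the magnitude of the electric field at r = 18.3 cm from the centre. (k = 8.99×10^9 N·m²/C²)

Use a concentric Gaussian sphere at r = 18.3 cm (r < R).
Only the charge within r is enclosed: Q_enc = Q·(r/R)³ = (-45.9 μC)·(18.3 cm/28.4 cm)³ = -1.228e-5 C.
Applying ∮E·dA = Q_enc/ε₀ with Φ = E(4πr²):
E = k|Q_enc|/r² = (8.99×10^9)(1.228×10^-5)/(0.183)² = 3.30×10^6 N/C.

E = 3.30e6 N/C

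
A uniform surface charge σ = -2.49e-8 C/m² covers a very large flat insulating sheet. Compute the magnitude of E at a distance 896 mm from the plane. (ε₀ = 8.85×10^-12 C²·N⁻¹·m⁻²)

1.41e3 N/C

The symmetry is planar: E is normal to the sheet and the same magnitude on both sides. Take a pillbox straddling the sheet with end-cap area A.
Flux Φ = 2EA and Q_enc = σA, so 2EA = σA/ε₀ ⇒ E = |σ|/(2ε₀), independent of distance.
E = |σ|/(2ε₀) = (2.49e-8)/(2·8.85×10^-12) = 1.41e3 N/C.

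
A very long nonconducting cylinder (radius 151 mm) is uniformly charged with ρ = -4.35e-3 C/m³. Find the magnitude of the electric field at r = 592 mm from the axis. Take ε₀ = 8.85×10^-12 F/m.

|E| ≈ 9.47×10^6 V/m

By cylindrical symmetry E is radial; use a coaxial Gaussian cylinder of radius 592 mm and length L (r > 151 mm, full cross-section enclosed).
λ_enc = ρ·πR² = (-4.35×10^-3)π(0.151)² = -3.116×10^-4 C/m.
Gauss's law: E·2πrL = λ_enc L/ε₀.
E = |λ_enc|/(2πε₀r) = (3.116×10^-4)/(2π·8.85×10^-12·0.592) = 9.47×10^6 N/C.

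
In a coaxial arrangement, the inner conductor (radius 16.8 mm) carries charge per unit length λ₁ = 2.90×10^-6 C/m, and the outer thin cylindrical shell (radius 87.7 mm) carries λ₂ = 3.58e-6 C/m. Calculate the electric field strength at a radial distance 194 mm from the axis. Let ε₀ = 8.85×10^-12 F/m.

Coaxial Gaussian cylinder, radius r = 194 mm, length L (r > 87.7 mm, enclosing both).
λ_enc = λ₁ + λ₂ = (2.90e-6) + (3.58×10^-6) = 6.48×10^-6 C/m.
Applying ∮E·dA = Q_enc/ε₀ with the end caps contributing no flux:
E = |λ_enc|/(2πε₀r) = (6.48×10^-6)/(2π·8.85×10^-12·0.194) = 6.01e5 N/C.

E ≈ 6.01e5 V/m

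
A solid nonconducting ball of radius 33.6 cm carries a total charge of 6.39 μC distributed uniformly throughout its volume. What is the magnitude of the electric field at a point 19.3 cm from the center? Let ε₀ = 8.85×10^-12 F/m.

|E| ≈ 2.92×10^5 V/m

Symmetry ⇒ E = E(r) r̂. Gaussian sphere of radius r = 19.3 cm (r < R).
For a uniform sphere the enclosed fraction is (r/R)³, so Q_enc = (6.39 μC)(0.193/0.336)³ = 1.211e-6 C.
Applying ∮E·dA = Q_enc/ε₀ with Φ = E(4πr²):
E = |Q_enc|/(4πε₀r²) = (1.211e-6)/(4π·8.85×10^-12·(0.193)²) = 2.92×10^5 N/C.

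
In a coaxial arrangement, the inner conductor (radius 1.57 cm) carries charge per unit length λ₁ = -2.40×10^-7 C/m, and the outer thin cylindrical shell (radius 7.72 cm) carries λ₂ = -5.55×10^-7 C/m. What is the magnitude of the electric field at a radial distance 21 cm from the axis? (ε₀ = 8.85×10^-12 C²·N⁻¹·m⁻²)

E = 6.81×10^4 V/m

Coaxial Gaussian cylinder, radius r = 21 cm, length L (r > 7.72 cm, enclosing both).
λ_enc = λ₁ + λ₂ = (-2.40e-7) + (-5.55e-7) = -7.95×10^-7 C/m.
By Gauss's law (flux through the curved wall only), E·2πrL = λ_enc L/ε₀.
E = |λ_enc|/(2πε₀r) = (7.95e-7)/(2π·8.85×10^-12·0.21) = 6.81×10^4 N/C.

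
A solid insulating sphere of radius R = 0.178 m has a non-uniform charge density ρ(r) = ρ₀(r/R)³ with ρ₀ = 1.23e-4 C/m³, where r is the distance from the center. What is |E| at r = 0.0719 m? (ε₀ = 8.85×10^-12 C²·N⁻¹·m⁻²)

|E| ≈ 1.10e4 V/m

Take a concentric spherical Gaussian surface of radius r = 0.0719 m (r < R).
Integrate the density: Q_enc = 4π ∫₀^r ρ₀(r'/R)^3 r'² dr' = 4πρ₀ r^6/(6·R³) = 6.311e-9 C.
Applying ∮E·dA = Q_enc/ε₀ with Φ = E(4πr²):
E = |Q_enc|/(4πε₀r²) = (6.311e-9)/(4π·8.85×10^-12·(0.0719)²) = 1.10e4 N/C.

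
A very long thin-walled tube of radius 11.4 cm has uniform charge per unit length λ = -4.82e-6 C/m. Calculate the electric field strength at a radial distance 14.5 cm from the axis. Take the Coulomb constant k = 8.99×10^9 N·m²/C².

Take a coaxial cylindrical Gaussian surface of radius r = 14.5 cm and length L (r > 11.4 cm).
The full line charge is enclosed: λ_enc = -4.82e-6 C/m.
Since E is radial and uniform over the curved surface, Φ = E·2πrL = Q_enc/ε₀ = λ_enc L/ε₀.
E = 2k|λ_enc|/r = 2(8.99×10^9)(4.82×10^-6)/(0.145) = 5.98×10^5 N/C.

E = 5.98e5 V/m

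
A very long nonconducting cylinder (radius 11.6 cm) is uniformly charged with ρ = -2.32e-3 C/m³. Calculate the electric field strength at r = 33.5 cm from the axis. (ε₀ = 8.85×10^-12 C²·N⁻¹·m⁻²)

Choose a coaxial cylinder of radius r = 33.5 cm (arbitrary length L) as the Gaussian surface (r > 11.6 cm, full cross-section enclosed).
λ_enc = ρ·πR² = (-2.32e-3)π(0.116)² = -9.807×10^-5 C/m.
By Gauss's law (flux through the curved wall only), E·2πrL = λ_enc L/ε₀.
E = |λ_enc|/(2πε₀r) = (9.807×10^-5)/(2π·8.85×10^-12·0.335) = 5.26e6 N/C.

|E| ≈ 5.26×10^6 N/C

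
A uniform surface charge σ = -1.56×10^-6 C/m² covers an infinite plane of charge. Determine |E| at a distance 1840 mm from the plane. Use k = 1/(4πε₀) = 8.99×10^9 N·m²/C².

The symmetry is planar: E is normal to the sheet and the same magnitude on both sides. Take a pillbox straddling the sheet with end-cap area A.
Flux Φ = 2EA and Q_enc = σA, so 2EA = σA/ε₀ ⇒ E = |σ|/(2ε₀), independent of distance.
E = 2πk|σ| = 2π(8.99×10^9)(1.56×10^-6) = 8.81×10^4 N/C.

|E| = 8.81×10^4 N/C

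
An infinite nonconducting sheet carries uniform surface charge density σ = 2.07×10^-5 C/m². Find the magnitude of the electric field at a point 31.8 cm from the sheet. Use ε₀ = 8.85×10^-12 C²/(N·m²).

E ≈ 1.17×10^6 V/m

The symmetry is planar: E is normal to the sheet and the same magnitude on both sides. Take a pillbox straddling the sheet with end-cap area A.
Flux Φ = 2EA and Q_enc = σA, so 2EA = σA/ε₀ ⇒ E = |σ|/(2ε₀), independent of distance.
E = |σ|/(2ε₀) = (2.07e-5)/(2·8.85×10^-12) = 1.17e6 N/C.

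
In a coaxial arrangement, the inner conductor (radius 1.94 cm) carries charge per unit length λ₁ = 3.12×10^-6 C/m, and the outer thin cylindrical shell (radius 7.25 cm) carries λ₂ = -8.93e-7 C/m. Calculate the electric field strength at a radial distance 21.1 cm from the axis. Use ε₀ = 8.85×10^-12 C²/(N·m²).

Coaxial Gaussian cylinder, radius r = 21.1 cm, length L (r > 7.25 cm, enclosing both).
λ_enc = λ₁ + λ₂ = (3.12e-6) + (-8.93e-7) = 2.227×10^-6 C/m.
Applying ∮E·dA = Q_enc/ε₀ with the end caps contributing no flux:
E = |λ_enc|/(2πε₀r) = (2.227×10^-6)/(2π·8.85×10^-12·0.211) = 1.90e5 N/C.

E ≈ 1.90×10^5 V/m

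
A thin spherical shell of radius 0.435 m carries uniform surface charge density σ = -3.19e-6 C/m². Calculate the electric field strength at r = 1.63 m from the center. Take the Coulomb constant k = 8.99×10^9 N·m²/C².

By spherical symmetry E is radial; choose a Gaussian sphere of radius r = 1.63 m (r > 0.435 m).
The entire shell is enclosed: Q_enc = σ·4πR² = (-3.19e-6)·4π·(0.435)² = -7.585×10^-6 C.
By Gauss's law, ∮E·dA = E·4πr² = Q_enc/ε₀.
E = k|Q_enc|/r² = (8.99×10^9)(7.585×10^-6)/(1.63)² = 2.57e4 N/C.

E = 2.57×10^4 V/m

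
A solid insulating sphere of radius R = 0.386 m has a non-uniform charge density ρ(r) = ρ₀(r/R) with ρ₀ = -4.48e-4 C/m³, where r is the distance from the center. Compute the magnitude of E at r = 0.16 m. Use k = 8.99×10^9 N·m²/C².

E = 8.39e5 N/C

Symmetry ⇒ E = E(r) r̂. Gaussian sphere of radius r = 0.16 m (r < R).
Q_enc = ∫₀^r ρ(r')·4πr'² dr' = (4πρ₀/R) ∫₀^r r'^3 dr' = 4πρ₀ r^4/(4·R) = -2.39e-6 C.
Applying ∮E·dA = Q_enc/ε₀ with Φ = E(4πr²):
E = k|Q_enc|/r² = (8.99×10^9)(2.39×10^-6)/(0.16)² = 8.39×10^5 N/C.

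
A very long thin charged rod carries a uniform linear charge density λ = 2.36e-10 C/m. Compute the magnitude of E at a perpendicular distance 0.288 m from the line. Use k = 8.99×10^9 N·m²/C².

E = 14.7 N/C

Take a coaxial cylindrical Gaussian surface of radius r = 0.288 m and length L.
Q_enc = λL, so λ_enc = 2.36×10^-10 C/m.
Gauss's law: E·2πrL = λ_enc L/ε₀.
E = 2k|λ_enc|/r = 2(8.99×10^9)(2.36×10^-10)/(0.288) = 14.7 N/C.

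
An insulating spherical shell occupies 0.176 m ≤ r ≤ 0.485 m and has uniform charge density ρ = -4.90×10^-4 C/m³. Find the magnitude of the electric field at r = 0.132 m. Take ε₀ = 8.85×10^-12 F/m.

E = 0 (no enclosed charge)

Symmetry ⇒ E = E(r) r̂. Gaussian sphere of radius r = 0.132 m (r < 0.176 m, inside the empty cavity).
Q_enc = 0 (all charge lies at larger r); Gauss's law gives E = 0.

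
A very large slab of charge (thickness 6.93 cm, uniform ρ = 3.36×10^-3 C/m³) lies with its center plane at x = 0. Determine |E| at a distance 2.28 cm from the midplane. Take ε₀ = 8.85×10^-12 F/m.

By symmetry E is perpendicular to the slab. A Gaussian pillbox from −2.28 cm to +2.28 cm (face area A) lies entirely within the slab.
Q_enc = ρ·(2x)·A and flux = 2EA, so 2EA = 2ρxA/ε₀ ⇒ E = |ρ|x/ε₀.
E = (3.36×10^-3)(0.0228)/(8.85×10^-12) = 8.66e6 N/C.

|E| = 8.66×10^6 V/m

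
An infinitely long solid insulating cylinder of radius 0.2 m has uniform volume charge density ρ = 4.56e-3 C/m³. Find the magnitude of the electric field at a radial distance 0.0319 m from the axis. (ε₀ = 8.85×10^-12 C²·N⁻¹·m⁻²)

Coaxial Gaussian cylinder, radius r = 0.0319 m, length L (r < R).
Enclosed charge per unit length: λ_enc = ρ·πr² = (4.56×10^-3)π(0.0319)² = 1.458×10^-5 C/m.
Since E is radial and uniform over the curved surface, Φ = E·2πrL = Q_enc/ε₀ = λ_enc L/ε₀.
E = |λ_enc|/(2πε₀r) = (1.458e-5)/(2π·8.85×10^-12·0.0319) = 8.22×10^6 N/C.

E ≈ 8.22×10^6 N/C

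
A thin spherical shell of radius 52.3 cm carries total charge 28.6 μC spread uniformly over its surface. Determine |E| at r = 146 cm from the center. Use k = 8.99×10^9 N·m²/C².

Symmetry ⇒ E = E(r) r̂. Gaussian sphere of radius r = 146 cm (r > 52.3 cm).
The entire shell is enclosed: Q_enc = 2.86e-5 C.
By Gauss's law, ∮E·dA = E·4πr² = Q_enc/ε₀.
E = k|Q_enc|/r² = (8.99×10^9)(2.86e-5)/(1.46)² = 1.21e5 N/C.

E = 1.21×10^5 N/C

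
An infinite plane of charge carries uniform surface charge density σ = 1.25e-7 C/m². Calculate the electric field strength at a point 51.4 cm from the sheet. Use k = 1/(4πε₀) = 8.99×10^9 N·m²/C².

E ≈ 7.06×10^3 V/m

Choose a cylindrical pillbox piercing the sheet, end faces (area A) parallel to it.
Only the two end caps contribute flux: Φ = 2EA. With Q_enc = σA, Gauss's law gives E = |σ|/(2ε₀).
E = 2πk|σ| = 2π(8.99×10^9)(1.25e-7) = 7.06×10^3 N/C.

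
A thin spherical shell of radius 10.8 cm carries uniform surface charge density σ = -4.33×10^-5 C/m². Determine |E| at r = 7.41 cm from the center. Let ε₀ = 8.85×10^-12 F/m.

Take a concentric spherical Gaussian surface of radius r = 7.41 cm (inside the shell, r < 10.8 cm).
No charge lies within this surface, so Q_enc = 0 and Gauss's law gives E·4πr² = 0 ⇒ E = 0.

|E| = 0 V/m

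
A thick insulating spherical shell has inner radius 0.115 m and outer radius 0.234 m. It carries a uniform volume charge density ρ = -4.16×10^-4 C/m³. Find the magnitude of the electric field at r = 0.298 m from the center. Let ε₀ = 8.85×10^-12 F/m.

Symmetry ⇒ E = E(r) r̂. Gaussian sphere of radius r = 0.298 m (r > 0.234 m, enclosing the whole shell).
Q_enc = ρ·(4π/3)(b³ − a³) = (-4.16×10^-4)·(4π/3)·((0.234)³ − (0.115)³) = -1.968×10^-5 C.
Since E is radial and uniform over the Gaussian sphere, Φ = E·4πr² = Q_enc/ε₀.
E = |Q_enc|/(4πε₀r²) = (1.968e-5)/(4π·8.85×10^-12·(0.298)²) = 1.99×10^6 N/C.

E = 1.99×10^6 N/C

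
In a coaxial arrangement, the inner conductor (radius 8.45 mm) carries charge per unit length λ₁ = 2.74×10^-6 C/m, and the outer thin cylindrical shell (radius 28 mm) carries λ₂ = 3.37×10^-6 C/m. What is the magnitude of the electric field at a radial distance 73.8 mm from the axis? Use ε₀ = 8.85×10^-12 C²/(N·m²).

Choose a coaxial cylinder of radius r = 73.8 mm (arbitrary length L) as the Gaussian surface (r > 28 mm, enclosing both).
λ_enc = λ₁ + λ₂ = (2.74×10^-6) + (3.37×10^-6) = 6.11×10^-6 C/m.
By Gauss's law (flux through the curved wall only), E·2πrL = λ_enc L/ε₀.
E = |λ_enc|/(2πε₀r) = (6.11×10^-6)/(2π·8.85×10^-12·0.0738) = 1.49×10^6 N/C.

|E| ≈ 1.49×10^6 N/C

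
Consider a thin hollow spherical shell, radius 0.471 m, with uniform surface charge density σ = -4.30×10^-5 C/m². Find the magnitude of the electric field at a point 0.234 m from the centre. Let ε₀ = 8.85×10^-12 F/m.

E = 0

Symmetry ⇒ E = E(r) r̂. Gaussian sphere of radius r = 0.234 m (inside the shell, r < 0.471 m).
No charge lies within this surface, so Q_enc = 0 and Gauss's law gives E·4πr² = 0 ⇒ E = 0.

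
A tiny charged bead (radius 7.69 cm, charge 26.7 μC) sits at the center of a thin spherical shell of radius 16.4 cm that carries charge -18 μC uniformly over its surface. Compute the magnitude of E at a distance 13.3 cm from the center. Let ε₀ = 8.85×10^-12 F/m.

Symmetry ⇒ E = E(r) r̂. Gaussian sphere of radius r = 13.3 cm (between the bodies, 7.69 cm < r < 16.4 cm).
The shell at 16.4 cm lies outside the Gaussian surface, so Q_enc = 26.7 μC = 2.67e-5 C.
Applying ∮E·dA = Q_enc/ε₀ with Φ = E(4πr²):
E = |Q_enc|/(4πε₀r²) = (2.67×10^-5)/(4π·8.85×10^-12·(0.133)²) = 1.36×10^7 N/C.

E ≈ 1.36×10^7 N/C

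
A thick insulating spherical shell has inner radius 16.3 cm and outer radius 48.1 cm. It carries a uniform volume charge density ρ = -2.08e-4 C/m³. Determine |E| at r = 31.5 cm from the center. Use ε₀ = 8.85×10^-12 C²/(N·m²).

|E| ≈ 2.13×10^6 N/C

Symmetry ⇒ E = E(r) r̂. Gaussian sphere of radius r = 31.5 cm (within the shell material, 16.3 cm < r < 48.1 cm).
Enclosed charge is the volume from a to r: Q_enc = (4π/3)ρ(r³ − a³) = -2.346e-5 C.
By Gauss's law, ∮E·dA = E·4πr² = Q_enc/ε₀.
E = |Q_enc|/(4πε₀r²) = (2.346e-5)/(4π·8.85×10^-12·(0.315)²) = 2.13×10^6 N/C.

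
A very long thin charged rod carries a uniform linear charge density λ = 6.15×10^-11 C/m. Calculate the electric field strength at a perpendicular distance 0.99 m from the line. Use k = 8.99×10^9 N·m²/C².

By cylindrical symmetry E is radial; use a coaxial Gaussian cylinder of radius 0.99 m and length L.
Q_enc = λL, so λ_enc = 6.15e-11 C/m.
Gauss's law: E·2πrL = λ_enc L/ε₀.
E = 2k|λ_enc|/r = 2(8.99×10^9)(6.15×10^-11)/(0.99) = 1.12 N/C.

|E| ≈ 1.12 N/C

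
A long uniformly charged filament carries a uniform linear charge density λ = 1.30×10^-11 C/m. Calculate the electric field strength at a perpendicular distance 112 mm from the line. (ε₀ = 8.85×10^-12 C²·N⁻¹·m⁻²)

Choose a coaxial cylinder of radius r = 112 mm (arbitrary length L) as the Gaussian surface.
Q_enc = λL, so λ_enc = 1.30×10^-11 C/m.
By Gauss's law (flux through the curved wall only), E·2πrL = λ_enc L/ε₀.
E = |λ_enc|/(2πε₀r) = (1.30×10^-11)/(2π·8.85×10^-12·0.112) = 2.09 N/C.

E ≈ 2.09 N/C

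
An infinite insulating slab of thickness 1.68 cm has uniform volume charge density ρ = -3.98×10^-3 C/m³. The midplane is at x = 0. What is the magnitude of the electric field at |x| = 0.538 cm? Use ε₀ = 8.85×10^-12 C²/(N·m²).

By symmetry E is perpendicular to the slab. A Gaussian pillbox from −0.538 cm to +0.538 cm (face area A) lies entirely within the slab.
Q_enc = ρ·(2x)·A and flux = 2EA, so 2EA = 2ρxA/ε₀ ⇒ E = |ρ|x/ε₀.
E = (3.98×10^-3)(0.00538)/(8.85×10^-12) = 2.42×10^6 N/C.

2.42×10^6 N/C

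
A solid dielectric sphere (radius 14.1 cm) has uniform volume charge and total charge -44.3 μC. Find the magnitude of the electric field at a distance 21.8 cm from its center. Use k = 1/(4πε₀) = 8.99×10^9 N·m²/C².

Symmetry ⇒ E = E(r) r̂. Gaussian sphere of radius r = 21.8 cm (r > R, so the entire charge is enclosed).
Q_enc = -44.3 μC = -4.43×10^-5 C.
Since E is radial and uniform over the Gaussian sphere, Φ = E·4πr² = Q_enc/ε₀.
E = k|Q_enc|/r² = (8.99×10^9)(4.43e-5)/(0.218)² = 8.38×10^6 N/C.

|E| ≈ 8.38×10^6 N/C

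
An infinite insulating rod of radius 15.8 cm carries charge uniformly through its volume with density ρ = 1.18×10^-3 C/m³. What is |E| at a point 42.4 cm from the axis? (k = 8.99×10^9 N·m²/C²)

Choose a coaxial cylinder of radius r = 42.4 cm (arbitrary length L) as the Gaussian surface (r > 15.8 cm, full cross-section enclosed).
λ_enc = ρ·πR² = (1.18e-3)π(0.158)² = 9.254×10^-5 C/m.
By Gauss's law (flux through the curved wall only), E·2πrL = λ_enc L/ε₀.
E = 2k|λ_enc|/r = 2(8.99×10^9)(9.254×10^-5)/(0.424) = 3.92e6 N/C.

E ≈ 3.92×10^6 N/C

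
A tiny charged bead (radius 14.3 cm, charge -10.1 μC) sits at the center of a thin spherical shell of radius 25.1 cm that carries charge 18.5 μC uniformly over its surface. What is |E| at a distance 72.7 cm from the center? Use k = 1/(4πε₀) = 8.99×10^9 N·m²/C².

Take a concentric spherical Gaussian surface of radius r = 72.7 cm (r > 25.1 cm, enclosing both).
Q_enc = (-10.1 μC) + (18.5 μC) = 8.40×10^-6 C.
Applying ∮E·dA = Q_enc/ε₀ with Φ = E(4πr²):
E = k|Q_enc|/r² = (8.99×10^9)(8.40e-6)/(0.727)² = 1.43e5 N/C.

E ≈ 1.43e5 V/m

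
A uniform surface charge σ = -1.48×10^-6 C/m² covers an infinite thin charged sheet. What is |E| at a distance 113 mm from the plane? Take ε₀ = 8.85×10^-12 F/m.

The symmetry is planar: E is normal to the sheet and the same magnitude on both sides. Take a pillbox straddling the sheet with end-cap area A.
Only the two end caps contribute flux: Φ = 2EA. With Q_enc = σA, Gauss's law gives E = |σ|/(2ε₀).
E = |σ|/(2ε₀) = (1.48e-6)/(2·8.85×10^-12) = 8.36e4 N/C.

E ≈ 8.36e4 N/C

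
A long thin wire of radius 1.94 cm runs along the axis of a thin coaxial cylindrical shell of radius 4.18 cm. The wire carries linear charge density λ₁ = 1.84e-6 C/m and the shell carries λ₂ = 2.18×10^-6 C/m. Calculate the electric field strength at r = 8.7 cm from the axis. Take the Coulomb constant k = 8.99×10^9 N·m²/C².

Choose a coaxial cylinder of radius r = 8.7 cm (arbitrary length L) as the Gaussian surface (r > 4.18 cm, enclosing both).
λ_enc = λ₁ + λ₂ = (1.84×10^-6) + (2.18e-6) = 4.02e-6 C/m.
Since E is radial and uniform over the curved surface, Φ = E·2πrL = Q_enc/ε₀ = λ_enc L/ε₀.
E = 2k|λ_enc|/r = 2(8.99×10^9)(4.02e-6)/(0.087) = 8.31×10^5 N/C.

8.31×10^5 N/C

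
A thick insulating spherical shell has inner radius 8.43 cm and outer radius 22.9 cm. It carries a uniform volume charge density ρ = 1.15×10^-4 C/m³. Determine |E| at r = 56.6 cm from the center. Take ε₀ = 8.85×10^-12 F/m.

E ≈ 1.54×10^5 N/C

Symmetry ⇒ E = E(r) r̂. Gaussian sphere of radius r = 56.6 cm (r > 22.9 cm, enclosing the whole shell).
Q_enc = ρ·(4π/3)(b³ − a³) = (1.15×10^-4)·(4π/3)·((0.229)³ − (0.0843)³) = 5.496×10^-6 C.
Since E is radial and uniform over the Gaussian sphere, Φ = E·4πr² = Q_enc/ε₀.
E = |Q_enc|/(4πε₀r²) = (5.496×10^-6)/(4π·8.85×10^-12·(0.566)²) = 1.54×10^5 N/C.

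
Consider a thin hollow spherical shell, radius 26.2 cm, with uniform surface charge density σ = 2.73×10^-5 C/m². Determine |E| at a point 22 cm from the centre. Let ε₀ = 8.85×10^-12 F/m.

E = 0 (no enclosed charge)

Symmetry ⇒ E = E(r) r̂. Gaussian sphere of radius r = 22 cm (inside the shell, r < 26.2 cm).
No charge lies within this surface, so Q_enc = 0 and Gauss's law gives E·4πr² = 0 ⇒ E = 0.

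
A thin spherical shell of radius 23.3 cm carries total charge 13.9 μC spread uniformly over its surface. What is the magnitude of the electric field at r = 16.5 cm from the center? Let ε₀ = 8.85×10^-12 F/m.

Use a concentric Gaussian sphere at r = 16.5 cm (inside the shell, r < 23.3 cm).
No charge lies within this surface, so Q_enc = 0 and Gauss's law gives E·4πr² = 0 ⇒ E = 0.

E = 0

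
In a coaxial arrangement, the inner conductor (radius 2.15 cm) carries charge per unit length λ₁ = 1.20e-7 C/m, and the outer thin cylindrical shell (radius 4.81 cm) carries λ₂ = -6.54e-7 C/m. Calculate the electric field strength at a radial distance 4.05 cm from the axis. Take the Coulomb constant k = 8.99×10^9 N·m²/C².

E = 5.33×10^4 N/C

Take a coaxial cylindrical Gaussian surface of radius r = 4.05 cm and length L (between the conductors, 2.15 cm < r < 4.81 cm).
The shell at 4.81 cm lies outside the Gaussian surface, so λ_enc = λ₁ = 1.20×10^-7 C/m.
Applying ∮E·dA = Q_enc/ε₀ with the end caps contributing no flux:
E = 2k|λ_enc|/r = 2(8.99×10^9)(1.20×10^-7)/(0.0405) = 5.33e4 N/C.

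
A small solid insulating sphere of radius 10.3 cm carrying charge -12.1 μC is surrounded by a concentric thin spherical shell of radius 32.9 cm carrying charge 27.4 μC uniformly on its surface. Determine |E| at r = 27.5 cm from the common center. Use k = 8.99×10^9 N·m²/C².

Symmetry ⇒ E = E(r) r̂. Gaussian sphere of radius r = 27.5 cm (between the bodies, 10.3 cm < r < 32.9 cm).
The shell at 32.9 cm lies outside the Gaussian surface, so Q_enc = -12.1 μC = -1.21×10^-5 C.
By Gauss's law, ∮E·dA = E·4πr² = Q_enc/ε₀.
E = k|Q_enc|/r² = (8.99×10^9)(1.21e-5)/(0.275)² = 1.44×10^6 N/C.

1.44e6 N/C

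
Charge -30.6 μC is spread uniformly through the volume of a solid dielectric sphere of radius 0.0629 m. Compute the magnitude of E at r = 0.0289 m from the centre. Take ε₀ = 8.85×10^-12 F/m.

By spherical symmetry E is radial; choose a Gaussian sphere of radius r = 0.0289 m (r < R).
Only the charge within r is enclosed: Q_enc = Q·(r/R)³ = (-30.6 μC)·(0.0289 m/0.0629 m)³ = -2.968e-6 C.
Gauss's law: E·4πr² = Q_enc/ε₀.
E = |Q_enc|/(4πε₀r²) = (2.968×10^-6)/(4π·8.85×10^-12·(0.0289)²) = 3.20e7 N/C.

|E| = 3.20×10^7 N/C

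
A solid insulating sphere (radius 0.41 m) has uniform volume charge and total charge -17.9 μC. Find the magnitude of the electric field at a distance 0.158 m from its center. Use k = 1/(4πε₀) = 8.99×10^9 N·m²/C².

E ≈ 3.69e5 N/C

By spherical symmetry E is radial; choose a Gaussian sphere of radius r = 0.158 m (r < R).
For a uniform sphere the enclosed fraction is (r/R)³, so Q_enc = (-17.9 μC)(0.158/0.41)³ = -1.024×10^-6 C.
By Gauss's law, ∮E·dA = E·4πr² = Q_enc/ε₀.
E = k|Q_enc|/r² = (8.99×10^9)(1.024×10^-6)/(0.158)² = 3.69×10^5 N/C.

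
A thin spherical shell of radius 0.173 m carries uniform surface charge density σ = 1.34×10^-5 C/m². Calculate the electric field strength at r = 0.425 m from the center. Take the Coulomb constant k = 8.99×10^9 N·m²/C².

E = 2.51×10^5 N/C

Symmetry ⇒ E = E(r) r̂. Gaussian sphere of radius r = 0.425 m (r > 0.173 m).
The entire shell is enclosed: Q_enc = σ·4πR² = (1.34e-5)·4π·(0.173)² = 5.04e-6 C.
By Gauss's law, ∮E·dA = E·4πr² = Q_enc/ε₀.
E = k|Q_enc|/r² = (8.99×10^9)(5.04×10^-6)/(0.425)² = 2.51×10^5 N/C.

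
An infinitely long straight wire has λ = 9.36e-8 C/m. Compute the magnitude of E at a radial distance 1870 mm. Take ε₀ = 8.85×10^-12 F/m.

Choose a coaxial cylinder of radius r = 1870 mm (arbitrary length L) as the Gaussian surface.
Q_enc = λL, so λ_enc = 9.36×10^-8 C/m.
Applying ∮E·dA = Q_enc/ε₀ with the end caps contributing no flux:
E = |λ_enc|/(2πε₀r) = (9.36×10^-8)/(2π·8.85×10^-12·1.87) = 900 N/C.

|E| = 900 N/C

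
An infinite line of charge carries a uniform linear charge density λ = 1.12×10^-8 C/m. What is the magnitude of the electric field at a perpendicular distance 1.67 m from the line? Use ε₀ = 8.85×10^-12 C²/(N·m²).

Choose a coaxial cylinder of radius r = 1.67 m (arbitrary length L) as the Gaussian surface.
Q_enc = λL, so λ_enc = 1.12×10^-8 C/m.
Since E is radial and uniform over the curved surface, Φ = E·2πrL = Q_enc/ε₀ = λ_enc L/ε₀.
E = |λ_enc|/(2πε₀r) = (1.12e-8)/(2π·8.85×10^-12·1.67) = 121 N/C.

E ≈ 121 N/C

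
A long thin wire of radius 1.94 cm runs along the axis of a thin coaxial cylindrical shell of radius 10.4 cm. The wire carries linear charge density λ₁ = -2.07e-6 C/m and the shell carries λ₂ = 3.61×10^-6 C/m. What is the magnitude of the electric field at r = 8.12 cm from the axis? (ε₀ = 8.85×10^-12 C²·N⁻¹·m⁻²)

E ≈ 4.58e5 N/C

By cylindrical symmetry E is radial; use a coaxial Gaussian cylinder of radius 8.12 cm and length L (between the conductors, 1.94 cm < r < 10.4 cm).
The shell at 10.4 cm lies outside the Gaussian surface, so λ_enc = λ₁ = -2.07e-6 C/m.
By Gauss's law (flux through the curved wall only), E·2πrL = λ_enc L/ε₀.
E = |λ_enc|/(2πε₀r) = (2.07×10^-6)/(2π·8.85×10^-12·0.0812) = 4.58e5 N/C.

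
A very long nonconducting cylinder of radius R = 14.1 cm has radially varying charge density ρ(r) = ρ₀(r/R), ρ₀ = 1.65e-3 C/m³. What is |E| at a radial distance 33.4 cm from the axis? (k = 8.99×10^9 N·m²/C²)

Choose a coaxial cylinder of radius r = 33.4 cm (arbitrary length L) as the Gaussian surface (r > R, full charge per length enclosed).
λ_enc = 2π ∫₀^R ρ₀(r'/R)^1 r' dr' = 2πρ₀R²/3 = 6.87e-5 C/m.
By Gauss's law (flux through the curved wall only), E·2πrL = λ_enc L/ε₀.
E = 2k|λ_enc|/r = 2(8.99×10^9)(6.87×10^-5)/(0.334) = 3.70×10^6 N/C.

E = 3.70×10^6 N/C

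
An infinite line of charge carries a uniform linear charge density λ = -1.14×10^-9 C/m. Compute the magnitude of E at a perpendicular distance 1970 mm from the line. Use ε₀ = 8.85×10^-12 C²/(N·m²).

Take a coaxial cylindrical Gaussian surface of radius r = 1970 mm and length L.
Q_enc = λL, so λ_enc = -1.14×10^-9 C/m.
Gauss's law: E·2πrL = λ_enc L/ε₀.
E = |λ_enc|/(2πε₀r) = (1.14×10^-9)/(2π·8.85×10^-12·1.97) = 10.4 N/C.

E = 10.4 V/m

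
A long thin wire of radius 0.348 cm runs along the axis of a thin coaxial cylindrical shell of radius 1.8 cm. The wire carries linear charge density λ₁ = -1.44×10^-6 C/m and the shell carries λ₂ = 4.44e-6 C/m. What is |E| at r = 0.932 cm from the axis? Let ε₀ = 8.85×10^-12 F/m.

|E| ≈ 2.78e6 N/C

By cylindrical symmetry E is radial; use a coaxial Gaussian cylinder of radius 0.932 cm and length L (between the conductors, 0.348 cm < r < 1.8 cm).
The shell at 1.8 cm lies outside the Gaussian surface, so λ_enc = λ₁ = -1.44e-6 C/m.
Applying ∮E·dA = Q_enc/ε₀ with the end caps contributing no flux:
E = |λ_enc|/(2πε₀r) = (1.44e-6)/(2π·8.85×10^-12·0.00932) = 2.78×10^6 N/C.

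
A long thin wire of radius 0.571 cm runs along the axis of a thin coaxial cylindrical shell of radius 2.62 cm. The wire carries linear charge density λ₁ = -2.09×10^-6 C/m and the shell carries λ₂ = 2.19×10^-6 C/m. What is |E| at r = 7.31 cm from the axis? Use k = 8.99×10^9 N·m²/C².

Take a coaxial cylindrical Gaussian surface of radius r = 7.31 cm and length L (r > 2.62 cm, enclosing both).
λ_enc = λ₁ + λ₂ = (-2.09e-6) + (2.19×10^-6) = 1.00e-7 C/m.
Gauss's law: E·2πrL = λ_enc L/ε₀.
E = 2k|λ_enc|/r = 2(8.99×10^9)(1.00×10^-7)/(0.0731) = 2.46×10^4 N/C.

E = 2.46×10^4 N/C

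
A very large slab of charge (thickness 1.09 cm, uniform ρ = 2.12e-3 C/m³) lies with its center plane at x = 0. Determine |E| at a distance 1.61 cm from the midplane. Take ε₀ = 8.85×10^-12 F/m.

The point |x| = 1.61 cm lies outside the slab (half-thickness 0.00545 m). A symmetric pillbox spanning the full slab encloses Q_enc = ρ·d·A.
Flux = 2EA ⇒ E = |ρ|d/(2ε₀), independent of distance outside.
E = (2.12×10^-3)(0.0109)/(2·8.85×10^-12) = 1.31e6 N/C.

E ≈ 1.31e6 N/C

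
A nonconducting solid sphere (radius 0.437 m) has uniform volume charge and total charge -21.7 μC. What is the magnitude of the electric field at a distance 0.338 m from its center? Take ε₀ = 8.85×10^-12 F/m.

7.90×10^5 V/m

Use a concentric Gaussian sphere at r = 0.338 m (r < R).
Only the charge within r is enclosed: Q_enc = Q·(r/R)³ = (-21.7 μC)·(0.338 m/0.437 m)³ = -1.004e-5 C.
Since E is radial and uniform over the Gaussian sphere, Φ = E·4πr² = Q_enc/ε₀.
E = |Q_enc|/(4πε₀r²) = (1.004×10^-5)/(4π·8.85×10^-12·(0.338)²) = 7.90×10^5 N/C.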